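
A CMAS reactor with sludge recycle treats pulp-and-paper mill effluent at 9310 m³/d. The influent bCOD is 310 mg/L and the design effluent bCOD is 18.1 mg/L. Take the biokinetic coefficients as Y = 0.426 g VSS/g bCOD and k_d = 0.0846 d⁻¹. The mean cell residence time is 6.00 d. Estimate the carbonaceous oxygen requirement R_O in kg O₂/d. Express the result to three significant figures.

Correct the yield for decay: Y_obs = Y/(1 + k_d θ_c) = 0.426 / (1 + 0.0846 × 6.00) = 0.426 / 1.508 = 0.2826.
Mass of bCOD removed per day: Q(S₀ − S) = 9310 × 291.9 g/m³ = 2718 kg/d.
Biomass synthesised: P_X = Y_obs × 2718 = 767.9 kg VSS/d.
R_O = Q·(S₀ − S) − 1.42·P_X = 2718 − 1.42 × 767.9 = 1627 kg O₂/d.

R_O ≈ 1630 kg O₂/d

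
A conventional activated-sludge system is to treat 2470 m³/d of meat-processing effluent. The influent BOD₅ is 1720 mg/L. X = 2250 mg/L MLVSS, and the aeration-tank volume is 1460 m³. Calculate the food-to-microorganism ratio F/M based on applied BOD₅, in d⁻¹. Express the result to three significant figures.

Food-to-microorganism ratio F/M = Q S₀ / (V X) = 2470 × 1720 / (1460 × 2250) = 1.293 d⁻¹.

F/M ≈ 1.29 d⁻¹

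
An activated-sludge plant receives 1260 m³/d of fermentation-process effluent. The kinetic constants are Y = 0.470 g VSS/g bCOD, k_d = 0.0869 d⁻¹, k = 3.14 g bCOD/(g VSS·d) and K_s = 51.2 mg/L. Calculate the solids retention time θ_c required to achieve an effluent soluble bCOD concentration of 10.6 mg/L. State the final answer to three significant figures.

θ_c ≈ 6.02 d

At the target effluent, Y k S/(K_s+S) = 0.470×3.14×10.6/61.80 = 0.2531 d⁻¹.
1/θ_c = 0.2531 − 0.0869 = 0.1662 d⁻¹, so θ_c = 6.016 d.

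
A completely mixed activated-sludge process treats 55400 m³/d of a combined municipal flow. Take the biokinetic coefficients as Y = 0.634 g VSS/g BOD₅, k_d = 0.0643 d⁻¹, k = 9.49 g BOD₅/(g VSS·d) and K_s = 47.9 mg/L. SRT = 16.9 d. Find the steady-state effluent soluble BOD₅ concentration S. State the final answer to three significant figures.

Effluent substrate depends only on kinetics and SRT: S = K_s(1 + k_d θ_c) / [θ_c(Yk − k_d) − 1] = 47.9 × (1 + 0.0643 × 16.9) / [16.9 × (0.634 × 9.49 − 0.0643) − 1] = 99.95 / 99.59 = 1.004 mg/L.

S ≈ 1.00 mg/L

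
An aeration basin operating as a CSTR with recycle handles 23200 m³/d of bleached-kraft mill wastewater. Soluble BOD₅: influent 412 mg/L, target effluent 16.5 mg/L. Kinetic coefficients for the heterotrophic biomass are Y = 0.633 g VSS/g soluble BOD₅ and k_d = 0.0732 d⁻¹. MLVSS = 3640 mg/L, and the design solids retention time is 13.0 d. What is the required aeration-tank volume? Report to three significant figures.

From the SRT design equation V = Y Q (S₀−S) θ_c / [X (1 + k_d θ_c)] = 0.633 × 23200 × (412 − 16.5) × 13.0 / [3640 × (1 + 0.0732 × 13.0)] = 7.55×10^7 / 7104 = 10629 m³.

V ≈ 10600 m³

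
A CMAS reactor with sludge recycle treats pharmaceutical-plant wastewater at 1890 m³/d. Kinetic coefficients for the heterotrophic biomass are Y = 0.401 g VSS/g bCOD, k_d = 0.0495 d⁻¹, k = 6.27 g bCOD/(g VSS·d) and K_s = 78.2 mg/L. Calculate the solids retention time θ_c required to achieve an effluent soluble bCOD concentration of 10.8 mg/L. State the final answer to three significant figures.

θ_c ≈ 3.91 d

At the target effluent, Y k S/(K_s+S) = 0.401×6.27×10.8/89.00 = 0.3051 d⁻¹.
1/θ_c = 0.3051 − 0.0495 = 0.2556 d⁻¹, so θ_c = 3.912 d.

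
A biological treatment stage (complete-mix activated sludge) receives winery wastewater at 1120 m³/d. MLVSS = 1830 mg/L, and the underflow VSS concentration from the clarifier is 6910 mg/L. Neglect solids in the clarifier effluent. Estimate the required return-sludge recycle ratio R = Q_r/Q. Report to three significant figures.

R ≈ 0.360

Solids balance on the clarifier gives (1+R)X = R·X_r, so R = X/(X_r − X) = 1830 / (6910 − 1830) = 0.3602.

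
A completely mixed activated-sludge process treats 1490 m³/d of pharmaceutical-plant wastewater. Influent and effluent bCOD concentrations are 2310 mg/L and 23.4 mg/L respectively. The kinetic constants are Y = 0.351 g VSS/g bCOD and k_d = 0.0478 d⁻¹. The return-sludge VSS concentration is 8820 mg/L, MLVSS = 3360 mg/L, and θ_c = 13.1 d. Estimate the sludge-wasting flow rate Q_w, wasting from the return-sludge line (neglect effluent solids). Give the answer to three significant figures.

Q_w ≈ 83.4 m³/d

Rearranging the biomass balance for a CMAS with decay, V = Y·Q·ΔS·θ_c / [X·(1+k_d θ_c)] = 0.351 × 1490 × (2310 − 23.4) × 13.1 / [3360 × (1 + 0.0478 × 13.1)] = 1.57×10^7 / 5464 = 2867 m³.
θ_c = V·X/(Q_w·X_r) when wasting from the recycle, so Q_w = V·X/(θ_c·X_r) = 2867 × 3360 / (13.1 × 8820) = 83.38 m³/d.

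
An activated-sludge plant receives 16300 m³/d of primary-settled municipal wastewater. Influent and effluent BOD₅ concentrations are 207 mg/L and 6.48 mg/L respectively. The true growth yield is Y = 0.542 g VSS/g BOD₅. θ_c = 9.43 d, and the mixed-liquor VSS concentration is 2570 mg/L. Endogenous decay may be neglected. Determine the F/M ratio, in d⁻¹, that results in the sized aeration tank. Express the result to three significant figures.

F/M ≈ 0.202 d⁻¹

V·X = Y·Q·ΔS·θ_c gives V = 0.542 × 16300 × (207 − 6.48) × 9.43 / 2570 = 6500 m³.
Food-to-microorganism ratio F/M = Q S₀ / (V X) = 16300 × 207 / (6500 × 2570) = 0.2020 d⁻¹.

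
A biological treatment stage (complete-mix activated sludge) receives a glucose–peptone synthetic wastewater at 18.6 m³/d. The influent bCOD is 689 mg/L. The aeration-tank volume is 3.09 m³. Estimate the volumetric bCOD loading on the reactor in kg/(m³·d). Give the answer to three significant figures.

L_v ≈ 4.15 kg bCOD/(m³·d)

Applied bCOD load per unit volume = Q·S₀/V = (18.6 × 689/1000)/3.090 = 4.147 kg bCOD·m⁻³·d⁻¹.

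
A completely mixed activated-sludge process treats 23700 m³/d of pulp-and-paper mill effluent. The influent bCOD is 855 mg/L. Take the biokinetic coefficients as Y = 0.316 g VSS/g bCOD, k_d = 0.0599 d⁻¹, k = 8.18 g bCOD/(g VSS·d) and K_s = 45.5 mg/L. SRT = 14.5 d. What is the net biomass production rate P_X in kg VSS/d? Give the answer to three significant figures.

P_X ≈ 3420 kg VSS/d

Effluent substrate depends only on kinetics and SRT: S = K_s(1 + k_d θ_c) / [θ_c(Yk − k_d) − 1] = 45.5 × (1 + 0.0599 × 14.5) / [14.5 × (0.316 × 8.18 − 0.0599) − 1] = 85.02 / 35.61 = 2.387 mg/L.
The observed yield is Y_obs = Y/(1 + k_d·θ_c) = 0.316 / (1 + 0.0599 × 14.5) = 0.316 / 1.869 = 0.1691 g VSS per g bCOD removed.
Substrate removed = Q·(S₀ − S) = 23700 m³/d × (855 − 2.39) g/m³ = 2.02×10^7 g/d = 20207 kg/d.
So the net sludge growth is P_X = 0.1691 × 20207 = 3417 kg VSS/d.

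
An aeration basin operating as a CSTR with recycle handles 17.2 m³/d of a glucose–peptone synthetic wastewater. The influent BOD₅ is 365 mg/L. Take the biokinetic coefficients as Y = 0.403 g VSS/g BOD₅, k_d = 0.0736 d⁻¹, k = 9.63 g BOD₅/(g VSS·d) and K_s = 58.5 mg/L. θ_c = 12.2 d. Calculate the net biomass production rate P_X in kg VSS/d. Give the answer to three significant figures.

P_X ≈ 1.32 kg VSS/d

From the Monod/SRT balance for a CMAS, S = K_s·(1+k_d θ_c)/[θ_c·(Y k − k_d) − 1] = 58.5 × (1 + 0.0736 × 12.2) / [12.2 × (0.403 × 9.63 − 0.0736) − 1] = 111.0 / 45.45 = 2.443 mg/L.
Observed yield with endogenous decay: Y_obs = Y / (1 + k_d·θ_c) = 0.403 / (1 + 0.0736 × 12.2) = 0.403 / 1.898 = 0.2123 g VSS/g BOD₅.
Q·(S₀ − S) = 17.2 × (365 − 2.44) × 10⁻³ = 6.236 kg/d removed.
Net biomass production P_X = Y_obs × Q·(S₀ − S) = 0.2123 × 6.236 = 1.324 kg VSS/d.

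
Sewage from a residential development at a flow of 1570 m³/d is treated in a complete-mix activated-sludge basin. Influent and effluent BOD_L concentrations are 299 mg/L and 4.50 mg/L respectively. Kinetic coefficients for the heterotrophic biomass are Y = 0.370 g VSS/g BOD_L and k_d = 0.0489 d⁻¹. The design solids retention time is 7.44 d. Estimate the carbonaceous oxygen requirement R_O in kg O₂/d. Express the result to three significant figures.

R_O ≈ 284 kg O₂/d

The observed yield is Y_obs = Y/(1 + k_d·θ_c) = 0.370 / (1 + 0.0489 × 7.44) = 0.370 / 1.364 = 0.2713 g VSS per g BOD_L removed.
ΔS = 299 − 4.50 = 294.5 mg/L, so the substrate removal rate is 1570 × 294.5/1000 = 462.4 kg BOD_L/d.
P_X = Y_obs·Q·(S₀ − S) = 0.2713 × 462.4 = 125.4 kg VSS/d.
R_O = Q·(S₀ − S) − 1.42·P_X = 462.4 − 1.42 × 125.4 = 284.2 kg O₂/d.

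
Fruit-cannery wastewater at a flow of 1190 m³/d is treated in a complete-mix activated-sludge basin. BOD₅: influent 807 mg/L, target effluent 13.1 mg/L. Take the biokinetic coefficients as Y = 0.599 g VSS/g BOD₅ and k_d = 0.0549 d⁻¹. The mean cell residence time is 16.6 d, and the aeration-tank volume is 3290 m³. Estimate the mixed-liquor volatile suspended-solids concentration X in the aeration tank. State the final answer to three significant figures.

X = Y·Q·ΔS·θ_c / [V·(1 + k_d θ_c)] = 0.599 × 1190 × (807 − 13.1) × 16.6 / [3290 × (1 + 0.0549 × 16.6)] = 1494 mg/L.

X ≈ 1490 mg/L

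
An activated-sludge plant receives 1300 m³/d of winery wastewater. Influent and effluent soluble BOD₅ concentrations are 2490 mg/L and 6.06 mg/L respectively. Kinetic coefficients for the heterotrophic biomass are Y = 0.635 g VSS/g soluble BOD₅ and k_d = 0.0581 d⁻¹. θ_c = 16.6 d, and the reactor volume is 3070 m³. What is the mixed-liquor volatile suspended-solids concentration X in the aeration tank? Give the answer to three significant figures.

Solving the biomass balance for X: X = Y Q (S₀−S) θ_c / [V (1+k_d θ_c)] = 0.635 × 1300 × (2490 − 6.06) × 16.6 / [3070 × (1 + 0.0581 × 16.6)] = 5644 mg/L.

X ≈ 5640 mg/L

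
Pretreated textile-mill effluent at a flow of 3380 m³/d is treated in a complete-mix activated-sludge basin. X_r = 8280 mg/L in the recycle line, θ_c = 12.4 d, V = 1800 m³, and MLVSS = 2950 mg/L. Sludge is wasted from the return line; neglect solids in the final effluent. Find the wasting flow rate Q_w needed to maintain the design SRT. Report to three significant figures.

θ_c = V·X/(Q_w·X_r) when wasting from the recycle, so Q_w = V·X/(θ_c·X_r) = 1800 × 2950 / (12.4 × 8280) = 51.72 m³/d.

Q_w ≈ 51.7 m³/d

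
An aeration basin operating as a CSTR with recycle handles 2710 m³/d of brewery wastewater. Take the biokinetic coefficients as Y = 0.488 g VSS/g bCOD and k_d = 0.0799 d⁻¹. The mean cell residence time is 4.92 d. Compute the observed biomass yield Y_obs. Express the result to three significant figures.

Y_obs ≈ 0.350 g VSS/g bCOD

Y_obs = Y / (1 + k_d θ_c) = 0.488 / (1 + 0.0799 × 4.92) = 0.488 / 1.393 = 0.3503.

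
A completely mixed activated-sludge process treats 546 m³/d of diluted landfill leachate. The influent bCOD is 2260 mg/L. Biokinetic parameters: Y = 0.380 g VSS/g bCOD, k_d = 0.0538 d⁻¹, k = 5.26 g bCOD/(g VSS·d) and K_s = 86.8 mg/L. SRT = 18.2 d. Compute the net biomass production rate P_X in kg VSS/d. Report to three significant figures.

P_X ≈ 236 kg VSS/d

For a completely mixed reactor with recycle the Lawrence–McCarty relation gives S = K_s·(1 + k_d·θ_c) / [θ_c·(Y·k − k_d) − 1] = 86.8 × (1 + 0.0538 × 18.2) / [18.2 × (0.380 × 5.26 − 0.0538) − 1] = 171.8 / 34.40 = 4.994 mg/L.
Observed yield with endogenous decay: Y_obs = Y / (1 + k_d·θ_c) = 0.380 / (1 + 0.0538 × 18.2) = 0.380 / 1.979 = 0.1920 g VSS/g bCOD.
Substrate removed = Q·(S₀ − S) = 546 m³/d × (2260 − 4.99) g/m³ = 1.23×10^6 g/d = 1231 kg/d.
Biomass produced: P_X = Y_obs·Q·ΔS = 0.1920 × 1231 ≈ 236.4 kg VSS/d.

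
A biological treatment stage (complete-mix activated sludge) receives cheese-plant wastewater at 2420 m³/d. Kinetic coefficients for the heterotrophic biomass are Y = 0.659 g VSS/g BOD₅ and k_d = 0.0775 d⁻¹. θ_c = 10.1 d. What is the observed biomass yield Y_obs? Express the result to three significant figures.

Observed yield with endogenous decay: Y_obs = Y / (1 + k_d·θ_c) = 0.659 / (1 + 0.0775 × 10.1) = 0.659 / 1.783 = 0.3697 g VSS/g BOD₅.

Y_obs ≈ 0.370 g VSS/g BOD₅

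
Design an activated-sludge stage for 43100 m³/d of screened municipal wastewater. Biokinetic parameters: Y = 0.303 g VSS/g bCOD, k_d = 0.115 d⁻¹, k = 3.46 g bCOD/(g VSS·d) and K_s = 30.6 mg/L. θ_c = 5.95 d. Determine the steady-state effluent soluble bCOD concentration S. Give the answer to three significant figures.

From the Monod/SRT balance for a CMAS, S = K_s·(1+k_d θ_c)/[θ_c·(Y k − k_d) − 1] = 30.6 × (1 + 0.115 × 5.95) / [5.95 × (0.303 × 3.46 − 0.115) − 1] = 51.54 / 4.554 = 11.32 mg/L.

S ≈ 11.3 mg/L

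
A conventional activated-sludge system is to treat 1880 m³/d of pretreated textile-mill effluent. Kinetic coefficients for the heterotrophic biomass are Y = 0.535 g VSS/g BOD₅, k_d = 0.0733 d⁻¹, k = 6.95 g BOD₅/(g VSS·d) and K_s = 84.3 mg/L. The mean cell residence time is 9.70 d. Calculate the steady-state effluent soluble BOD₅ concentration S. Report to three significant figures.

S ≈ 4.20 mg/L

For a completely mixed reactor with recycle the Lawrence–McCarty relation gives S = K_s·(1 + k_d·θ_c) / [θ_c·(Y·k − k_d) − 1] = 84.3 × (1 + 0.0733 × 9.70) / [9.70 × (0.535 × 6.95 − 0.0733) − 1] = 144.2 / 34.36 = 4.198 mg/L.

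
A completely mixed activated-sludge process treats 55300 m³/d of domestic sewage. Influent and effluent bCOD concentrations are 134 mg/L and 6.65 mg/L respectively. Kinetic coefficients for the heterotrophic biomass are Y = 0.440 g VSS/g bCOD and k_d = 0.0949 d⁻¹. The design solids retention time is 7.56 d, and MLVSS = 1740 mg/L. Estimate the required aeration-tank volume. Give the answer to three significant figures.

Rearranging the biomass balance for a CMAS with decay, V = Y·Q·ΔS·θ_c / [X·(1+k_d θ_c)] = 0.440 × 55300 × (134 − 6.65) × 7.56 / [1740 × (1 + 0.0949 × 7.56)] = 2.34×10^7 / 2988 = 7839 m³.

V ≈ 7840 m³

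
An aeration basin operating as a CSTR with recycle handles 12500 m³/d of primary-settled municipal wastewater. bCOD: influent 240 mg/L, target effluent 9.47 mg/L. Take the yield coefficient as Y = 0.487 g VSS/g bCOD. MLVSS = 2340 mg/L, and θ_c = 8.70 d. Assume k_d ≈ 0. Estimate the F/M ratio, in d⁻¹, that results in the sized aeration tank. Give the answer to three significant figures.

With k_d = 0 the design equation reduces to V = Y Q (S₀−S) θ_c / X = 0.487 × 12500 × (240 − 9.47) × 8.70 / 2340 = 5218 m³.
F/M = applied load / biomass = Q·S₀/(V·X) = 12500 × 240 / (5218 × 2340) = 0.2457 d⁻¹.

F/M ≈ 0.246 d⁻¹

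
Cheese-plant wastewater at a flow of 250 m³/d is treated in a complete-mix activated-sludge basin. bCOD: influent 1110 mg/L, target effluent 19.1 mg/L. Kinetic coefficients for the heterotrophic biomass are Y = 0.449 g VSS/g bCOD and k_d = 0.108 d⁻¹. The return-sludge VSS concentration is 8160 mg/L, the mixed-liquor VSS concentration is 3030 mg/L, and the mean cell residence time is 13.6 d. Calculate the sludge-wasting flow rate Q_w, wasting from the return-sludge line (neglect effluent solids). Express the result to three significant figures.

Q_w ≈ 6.08 m³/d

Rearranging the biomass balance for a CMAS with decay, V = Y·Q·ΔS·θ_c / [X·(1+k_d θ_c)] = 0.449 × 250 × (1110 − 19.1) × 13.6 / [3030 × (1 + 0.108 × 13.6)] = 1.67×10^6 / 7480 = 222.6 m³.
Wasting from the return line (neglecting effluent solids): Q_w = V·X / (θ_c·X_r) = 222.6 × 3030 / (13.6 × 8160) = 6.078 m³/d.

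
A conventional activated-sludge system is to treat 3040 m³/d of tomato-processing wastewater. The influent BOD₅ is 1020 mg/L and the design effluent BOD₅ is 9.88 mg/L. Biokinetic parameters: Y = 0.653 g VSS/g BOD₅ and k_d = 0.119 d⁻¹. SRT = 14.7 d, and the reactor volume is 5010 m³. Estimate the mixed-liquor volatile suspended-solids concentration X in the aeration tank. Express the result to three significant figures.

X = Y·Q·ΔS·θ_c / [V·(1 + k_d θ_c)] = 0.653 × 3040 × (1020 − 9.88) × 14.7 / [5010 × (1 + 0.119 × 14.7)] = 2140 mg/L.

X ≈ 2140 mg/L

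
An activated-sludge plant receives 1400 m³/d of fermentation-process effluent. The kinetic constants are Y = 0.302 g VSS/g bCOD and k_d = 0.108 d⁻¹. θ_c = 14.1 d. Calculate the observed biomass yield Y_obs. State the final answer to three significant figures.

Y_obs ≈ 0.120 g VSS/g bCOD

Correct the yield for decay: Y_obs = Y/(1 + k_d θ_c) = 0.302 / (1 + 0.108 × 14.1) = 0.302 / 2.523 = 0.1197.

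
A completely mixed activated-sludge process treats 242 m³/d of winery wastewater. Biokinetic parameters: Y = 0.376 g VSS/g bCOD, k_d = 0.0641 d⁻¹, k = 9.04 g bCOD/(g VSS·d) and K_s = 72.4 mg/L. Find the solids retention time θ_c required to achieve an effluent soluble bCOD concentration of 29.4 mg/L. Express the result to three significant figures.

θ_c ≈ 1.09 d

From 1/θ_c = Y·k·S/(K_s + S) − k_d: Y·k·S/(K_s+S) = 0.376 × 9.04 × 29.4 / (72.4 + 29.4) = 0.9816 d⁻¹.
Then 1/θ_c = μ − k_d = 0.9816 − 0.0641 = 0.9175 d⁻¹, giving θ_c = 1.090 d.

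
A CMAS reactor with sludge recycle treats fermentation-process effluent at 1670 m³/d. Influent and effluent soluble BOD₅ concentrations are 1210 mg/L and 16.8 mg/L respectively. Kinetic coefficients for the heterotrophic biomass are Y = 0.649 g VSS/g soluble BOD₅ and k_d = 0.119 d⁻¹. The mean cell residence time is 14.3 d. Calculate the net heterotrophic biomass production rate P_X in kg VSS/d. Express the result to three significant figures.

P_X ≈ 479 kg VSS/d

Observed yield with endogenous decay: Y_obs = Y / (1 + k_d·θ_c) = 0.649 / (1 + 0.119 × 14.3) = 0.649 / 2.702 = 0.2402 g VSS/g soluble BOD₅.
Mass of soluble BOD₅ removed per day: Q(S₀ − S) = 1670 × 1193 g/m³ = 1993 kg/d.
P_X = Y_obs · Q(S₀ − S) = 0.2402 × 1993 = 478.7 kg VSS/d.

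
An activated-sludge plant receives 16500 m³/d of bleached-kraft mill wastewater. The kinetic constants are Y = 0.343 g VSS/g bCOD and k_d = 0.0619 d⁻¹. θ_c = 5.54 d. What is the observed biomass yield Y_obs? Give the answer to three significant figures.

Y_obs ≈ 0.255 g VSS/g bCOD

Observed yield with endogenous decay: Y_obs = Y / (1 + k_d·θ_c) = 0.343 / (1 + 0.0619 × 5.54) = 0.343 / 1.343 = 0.2554 g VSS/g bCOD.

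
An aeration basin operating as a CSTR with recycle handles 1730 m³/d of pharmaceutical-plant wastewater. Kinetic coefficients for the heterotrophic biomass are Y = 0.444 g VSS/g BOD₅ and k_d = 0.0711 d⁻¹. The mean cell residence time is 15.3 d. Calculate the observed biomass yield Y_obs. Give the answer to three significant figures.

Y_obs ≈ 0.213 g VSS/g BOD₅

Correct the yield for decay: Y_obs = Y/(1 + k_d θ_c) = 0.444 / (1 + 0.0711 × 15.3) = 0.444 / 2.088 = 0.2127.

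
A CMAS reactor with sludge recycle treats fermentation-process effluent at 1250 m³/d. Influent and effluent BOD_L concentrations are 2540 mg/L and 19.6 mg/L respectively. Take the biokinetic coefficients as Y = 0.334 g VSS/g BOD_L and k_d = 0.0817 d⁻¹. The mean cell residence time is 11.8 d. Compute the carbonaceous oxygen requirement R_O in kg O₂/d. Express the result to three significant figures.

Correct the yield for decay: Y_obs = Y/(1 + k_d θ_c) = 0.334 / (1 + 0.0817 × 11.8) = 0.334 / 1.964 = 0.1701.
Substrate removed = Q·(S₀ − S) = 1250 m³/d × (2540 − 19.6) g/m³ = 3.15×10^6 g/d = 3150 kg/d.
P_X = Y_obs·Q·(S₀ − S) = 0.1701 × 3150 = 535.8 kg VSS/d.
Carbonaceous O₂ demand = substrate oxidised − cell-mass equivalent = 3150 − 1.42 × 535.8 = 2390 kg O₂/d.

R_O ≈ 2390 kg O₂/d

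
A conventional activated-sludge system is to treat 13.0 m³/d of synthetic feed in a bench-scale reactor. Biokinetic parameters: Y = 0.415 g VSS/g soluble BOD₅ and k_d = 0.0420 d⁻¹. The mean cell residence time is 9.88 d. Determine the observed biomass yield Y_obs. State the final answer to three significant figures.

Y_obs ≈ 0.293 g VSS/g soluble BOD₅

Correct the yield for decay: Y_obs = Y/(1 + k_d θ_c) = 0.415 / (1 + 0.0420 × 9.88) = 0.415 / 1.415 = 0.2933.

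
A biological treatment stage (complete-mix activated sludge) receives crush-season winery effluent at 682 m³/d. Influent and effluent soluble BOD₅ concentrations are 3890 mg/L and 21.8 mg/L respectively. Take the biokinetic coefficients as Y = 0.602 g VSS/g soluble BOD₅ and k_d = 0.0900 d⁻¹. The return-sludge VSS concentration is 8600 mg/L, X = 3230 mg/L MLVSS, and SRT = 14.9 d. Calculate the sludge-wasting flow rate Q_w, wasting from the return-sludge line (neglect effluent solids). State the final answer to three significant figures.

Rearranging the biomass balance for a CMAS with decay, V = Y·Q·ΔS·θ_c / [X·(1+k_d θ_c)] = 0.602 × 682 × (3890 − 21.8) × 14.9 / [3230 × (1 + 0.0900 × 14.9)] = 2.37×10^7 / 7561 = 3129 m³.
Q_w = (V·X)/(θ_c X_r) = 3129 × 3230 / (14.9 × 8600) = 78.88 m³/d.

Q_w ≈ 78.9 m³/d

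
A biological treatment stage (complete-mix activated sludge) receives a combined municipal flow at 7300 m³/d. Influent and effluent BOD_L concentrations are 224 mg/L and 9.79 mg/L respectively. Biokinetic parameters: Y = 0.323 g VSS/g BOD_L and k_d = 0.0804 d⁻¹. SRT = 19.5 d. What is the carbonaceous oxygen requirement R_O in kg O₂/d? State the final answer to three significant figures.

R_O ≈ 1280 kg O₂/d

The observed yield is Y_obs = Y/(1 + k_d·θ_c) = 0.323 / (1 + 0.0804 × 19.5) = 0.323 / 2.568 = 0.1258 g VSS per g BOD_L removed.
Substrate removed = Q·(S₀ − S) = 7300 m³/d × (224 − 9.79) g/m³ = 1.56×10^6 g/d = 1564 kg/d.
P_X = Y_obs·Q·(S₀ − S) = 0.1258 × 1564 = 196.7 kg VSS/d.
R_O = Q·ΔS − 1.42 P_X = 1564 − 279.3 = 1284 kg O₂/d.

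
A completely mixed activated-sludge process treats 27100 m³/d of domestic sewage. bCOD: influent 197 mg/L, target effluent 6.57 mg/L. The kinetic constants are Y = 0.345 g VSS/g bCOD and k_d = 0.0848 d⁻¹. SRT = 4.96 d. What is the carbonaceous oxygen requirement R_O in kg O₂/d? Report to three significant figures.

Observed yield with endogenous decay: Y_obs = Y / (1 + k_d·θ_c) = 0.345 / (1 + 0.0848 × 4.96) = 0.345 / 1.421 = 0.2429 g VSS/g bCOD.
Mass of bCOD removed per day: Q(S₀ − S) = 27100 × 190.4 g/m³ = 5161 kg/d.
P_X = Y_obs·Q·(S₀ − S) = 0.2429 × 5161 = 1253 kg VSS/d.
R_O = Q·(S₀ − S) − 1.42·P_X = 5161 − 1.42 × 1253 = 3381 kg O₂/d.

R_O ≈ 3380 kg O₂/d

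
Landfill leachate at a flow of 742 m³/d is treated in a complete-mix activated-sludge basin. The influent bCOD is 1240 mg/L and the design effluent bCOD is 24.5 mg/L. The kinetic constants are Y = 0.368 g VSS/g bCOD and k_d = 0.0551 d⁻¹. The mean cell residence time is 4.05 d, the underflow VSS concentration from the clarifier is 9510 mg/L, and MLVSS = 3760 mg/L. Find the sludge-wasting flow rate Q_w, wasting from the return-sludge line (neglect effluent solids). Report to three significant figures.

Steady-state biomass mass balance: V·X·(1 + k_d·θ_c) = Y·Q·(S₀ − S)·θ_c, so V = 0.368 × 742 × (1240 − 24.5) × 4.05 / [3760 × (1 + 0.0551 × 4.05)] = 1.34×10^6 / 4599 = 292.3 m³.
Q_w = (V·X)/(θ_c X_r) = 292.3 × 3760 / (4.05 × 9510) = 28.53 m³/d.

Q_w ≈ 28.5 m³/d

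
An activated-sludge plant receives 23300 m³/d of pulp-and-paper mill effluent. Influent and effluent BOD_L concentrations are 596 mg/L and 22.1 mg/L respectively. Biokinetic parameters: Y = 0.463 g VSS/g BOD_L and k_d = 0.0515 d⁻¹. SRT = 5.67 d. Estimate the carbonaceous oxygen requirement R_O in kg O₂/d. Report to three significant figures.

Observed yield with endogenous decay: Y_obs = Y / (1 + k_d·θ_c) = 0.463 / (1 + 0.0515 × 5.67) = 0.463 / 1.292 = 0.3584 g VSS/g BOD_L.
Mass of BOD_L removed per day: Q(S₀ − S) = 23300 × 573.9 g/m³ = 13372 kg/d.
Biomass synthesised: P_X = Y_obs × 13372 = 4792 kg VSS/d.
R_O = Q·(S₀ − S) − 1.42·P_X = 13372 − 1.42 × 4792 = 6567 kg O₂/d.

R_O ≈ 6570 kg O₂/d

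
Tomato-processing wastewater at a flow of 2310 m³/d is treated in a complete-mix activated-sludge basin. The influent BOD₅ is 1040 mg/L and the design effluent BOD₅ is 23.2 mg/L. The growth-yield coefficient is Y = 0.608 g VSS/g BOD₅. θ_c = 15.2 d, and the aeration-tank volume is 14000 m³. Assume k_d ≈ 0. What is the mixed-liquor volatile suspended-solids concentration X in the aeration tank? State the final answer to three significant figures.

From V·X = Y·Q·(S₀ − S)·θ_c (decay neglected): X = 0.608 × 2310 × (1040 − 23.2) × 15.2 / 14000 = 1550 mg/L.

X ≈ 1550 mg/L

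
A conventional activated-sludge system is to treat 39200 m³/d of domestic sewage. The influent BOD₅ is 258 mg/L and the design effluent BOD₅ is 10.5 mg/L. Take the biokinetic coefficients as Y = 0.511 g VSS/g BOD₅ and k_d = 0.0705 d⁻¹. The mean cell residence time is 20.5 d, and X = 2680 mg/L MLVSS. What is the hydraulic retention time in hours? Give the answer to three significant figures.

From the SRT design equation V = Y Q (S₀−S) θ_c / [X (1 + k_d θ_c)] = 0.511 × 39200 × (258 − 10.5) × 20.5 / [2680 × (1 + 0.0705 × 20.5)] = 1.02×10^8 / 6553 = 15509 m³.
τ = V/Q = 15509/39200 = 0.3956 d, or 9.495 h.

τ ≈ 9.50 h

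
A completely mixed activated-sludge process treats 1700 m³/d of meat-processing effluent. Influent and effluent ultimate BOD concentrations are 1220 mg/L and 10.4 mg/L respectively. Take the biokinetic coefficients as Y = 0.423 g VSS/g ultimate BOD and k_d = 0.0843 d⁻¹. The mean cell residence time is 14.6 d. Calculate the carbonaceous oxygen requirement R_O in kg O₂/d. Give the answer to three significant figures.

Y_obs = Y / (1 + k_d θ_c) = 0.423 / (1 + 0.0843 × 14.6) = 0.423 / 2.231 = 0.1896.
Substrate removed = Q·(S₀ − S) = 1700 m³/d × (1220 − 10.4) g/m³ = 2.06×10^6 g/d = 2056 kg/d.
P_X = Y_obs·Q·(S₀ − S) = 0.1896 × 2056 = 389.9 kg VSS/d.
Carbonaceous O₂ demand = substrate oxidised − cell-mass equivalent = 2056 − 1.42 × 389.9 = 1503 kg O₂/d.

R_O ≈ 1500 kg O₂/d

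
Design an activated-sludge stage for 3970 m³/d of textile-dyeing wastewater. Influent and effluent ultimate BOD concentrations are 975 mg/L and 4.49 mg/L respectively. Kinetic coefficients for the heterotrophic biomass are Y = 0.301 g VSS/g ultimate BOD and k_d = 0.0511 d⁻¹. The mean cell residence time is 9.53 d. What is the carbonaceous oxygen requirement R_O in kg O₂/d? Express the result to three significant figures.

R_O ≈ 2750 kg O₂/d

The observed yield is Y_obs = Y/(1 + k_d·θ_c) = 0.301 / (1 + 0.0511 × 9.53) = 0.301 / 1.487 = 0.2024 g VSS per g ultimate BOD removed.
Q·(S₀ − S) = 3970 × (975 − 4.49) × 10⁻³ = 3853 kg/d removed.
P_X = Y_obs·Q·(S₀ − S) = 0.2024 × 3853 = 779.9 kg VSS/d.
Carbonaceous O₂ demand = substrate oxidised − cell-mass equivalent = 3853 − 1.42 × 779.9 = 2745 kg O₂/d.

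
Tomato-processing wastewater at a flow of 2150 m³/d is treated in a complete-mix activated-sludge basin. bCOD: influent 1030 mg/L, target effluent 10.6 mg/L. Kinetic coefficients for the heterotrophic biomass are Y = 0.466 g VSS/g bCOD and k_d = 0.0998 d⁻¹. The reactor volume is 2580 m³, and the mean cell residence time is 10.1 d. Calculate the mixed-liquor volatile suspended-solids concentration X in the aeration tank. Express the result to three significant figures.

X ≈ 1990 mg/L

X = Y·Q·ΔS·θ_c / [V·(1 + k_d θ_c)] = 0.466 × 2150 × (1030 − 10.6) × 10.1 / [2580 × (1 + 0.0998 × 10.1)] = 1991 mg/L.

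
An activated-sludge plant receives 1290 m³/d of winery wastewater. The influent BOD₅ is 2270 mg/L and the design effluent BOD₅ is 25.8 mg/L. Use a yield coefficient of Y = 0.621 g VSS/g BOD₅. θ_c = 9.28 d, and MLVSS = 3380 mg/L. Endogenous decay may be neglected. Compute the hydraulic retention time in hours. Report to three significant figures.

τ ≈ 91.8 h

Biomass mass balance (decay neglected): V·X = Y·Q·(S₀ − S)·θ_c, so V = 0.621 × 1290 × (2270 − 25.8) × 9.28 / 3380 = 4936 m³.
τ = V/Q = 4936/1290 = 3.826 d, or 91.83 h.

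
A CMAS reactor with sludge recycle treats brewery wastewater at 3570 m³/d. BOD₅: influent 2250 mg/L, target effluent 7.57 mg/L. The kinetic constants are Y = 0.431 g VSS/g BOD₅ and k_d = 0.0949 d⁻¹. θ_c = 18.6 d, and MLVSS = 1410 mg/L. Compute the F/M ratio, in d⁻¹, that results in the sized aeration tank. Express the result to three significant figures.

From the SRT design equation V = Y Q (S₀−S) θ_c / [X (1 + k_d θ_c)] = 0.431 × 3570 × (2250 − 7.57) × 18.6 / [1410 × (1 + 0.0949 × 18.6)] = 6.42×10^7 / 3899 = 16460 m³.
F/M = Q·S₀ / (V·X) = 3570 × 2250 / (16460 × 1410) = 0.3461 g BOD₅·(g VSS·d)⁻¹.

F/M ≈ 0.346 d⁻¹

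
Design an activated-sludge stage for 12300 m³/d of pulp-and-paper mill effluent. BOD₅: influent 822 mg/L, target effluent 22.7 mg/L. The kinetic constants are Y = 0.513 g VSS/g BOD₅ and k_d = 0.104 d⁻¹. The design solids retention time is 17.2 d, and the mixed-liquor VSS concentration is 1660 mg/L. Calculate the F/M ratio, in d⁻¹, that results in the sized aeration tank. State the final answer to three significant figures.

Steady-state biomass mass balance: V·X·(1 + k_d·θ_c) = Y·Q·(S₀ − S)·θ_c, so V = 0.513 × 12300 × (822 − 22.7) × 17.2 / [1660 × (1 + 0.104 × 17.2)] = 8.67×10^7 / 4629 = 18739 m³.
Food-to-microorganism ratio F/M = Q S₀ / (V X) = 12300 × 822 / (18739 × 1660) = 0.3250 d⁻¹.

F/M ≈ 0.325 d⁻¹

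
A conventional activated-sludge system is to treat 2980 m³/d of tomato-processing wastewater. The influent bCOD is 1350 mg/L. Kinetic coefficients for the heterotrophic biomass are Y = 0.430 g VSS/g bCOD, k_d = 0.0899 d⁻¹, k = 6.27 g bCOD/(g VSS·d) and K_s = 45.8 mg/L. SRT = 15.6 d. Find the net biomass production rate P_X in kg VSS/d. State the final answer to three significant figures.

Effluent substrate depends only on kinetics and SRT: S = K_s(1 + k_d θ_c) / [θ_c(Yk − k_d) − 1] = 45.8 × (1 + 0.0899 × 15.6) / [15.6 × (0.430 × 6.27 − 0.0899) − 1] = 110.0 / 39.66 = 2.775 mg/L.
Y_obs = Y / (1 + k_d θ_c) = 0.430 / (1 + 0.0899 × 15.6) = 0.430 / 2.402 = 0.1790.
Q·(S₀ − S) = 2980 × (1350 − 2.77) × 10⁻³ = 4015 kg/d removed.
So the net sludge growth is P_X = 0.1790 × 4015 = 718.6 kg VSS/d.

P_X ≈ 719 kg VSS/d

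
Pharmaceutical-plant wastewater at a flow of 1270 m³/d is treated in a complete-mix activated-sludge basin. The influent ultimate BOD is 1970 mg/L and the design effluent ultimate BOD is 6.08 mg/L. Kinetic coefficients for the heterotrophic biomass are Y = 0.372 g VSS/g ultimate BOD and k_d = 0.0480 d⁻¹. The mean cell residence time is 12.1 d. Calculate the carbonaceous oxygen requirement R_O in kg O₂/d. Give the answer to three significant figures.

R_O ≈ 1660 kg O₂/d

Y_obs = Y / (1 + k_d θ_c) = 0.372 / (1 + 0.0480 × 12.1) = 0.372 / 1.581 = 0.2353.
ΔS = 1970 − 6.08 = 1964 mg/L, so the substrate removal rate is 1270 × 1964/1000 = 2494 kg ultimate BOD/d.
P_X = Y_obs·Q·(S₀ − S) = 0.2353 × 2494 = 586.9 kg VSS/d.
Carbonaceous O₂ demand = substrate oxidised − cell-mass equivalent = 2494 − 1.42 × 586.9 = 1661 kg O₂/d.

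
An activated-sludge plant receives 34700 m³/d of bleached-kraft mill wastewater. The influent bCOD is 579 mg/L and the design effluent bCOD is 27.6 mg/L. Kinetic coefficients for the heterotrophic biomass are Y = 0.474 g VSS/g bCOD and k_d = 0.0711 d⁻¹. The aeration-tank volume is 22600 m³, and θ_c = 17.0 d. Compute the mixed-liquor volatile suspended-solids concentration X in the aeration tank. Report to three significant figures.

X ≈ 3090 mg/L

From V·X·(1 + k_d·θ_c) = Y·Q·(S₀ − S)·θ_c: X = 0.474 × 34700 × (579 − 27.6) × 17.0 / [22600 × (1 + 0.0711 × 17.0)] = 3089 mg/L.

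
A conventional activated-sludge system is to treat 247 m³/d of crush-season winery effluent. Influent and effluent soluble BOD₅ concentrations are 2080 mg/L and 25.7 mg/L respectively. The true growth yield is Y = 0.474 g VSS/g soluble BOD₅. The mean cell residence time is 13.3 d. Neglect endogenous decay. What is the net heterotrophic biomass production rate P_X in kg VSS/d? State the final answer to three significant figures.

P_X ≈ 241 kg VSS/d

Since k_d ≈ 0, Y_obs = Y = 0.474 g VSS/g soluble BOD₅.
Substrate removed = Q·(S₀ − S) = 247 m³/d × (2080 − 25.7) g/m³ = 5.07×10^5 g/d = 507.4 kg/d.
Biomass produced: P_X = Y_obs·Q·ΔS = 0.4740 × 507.4 ≈ 240.5 kg VSS/d.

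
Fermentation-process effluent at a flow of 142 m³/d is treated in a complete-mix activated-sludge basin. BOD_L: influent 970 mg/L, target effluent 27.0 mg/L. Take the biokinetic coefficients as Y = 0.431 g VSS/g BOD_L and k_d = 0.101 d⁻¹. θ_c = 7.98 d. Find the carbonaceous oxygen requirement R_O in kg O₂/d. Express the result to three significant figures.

R_O ≈ 88.5 kg O₂/d

Y_obs = Y / (1 + k_d θ_c) = 0.431 / (1 + 0.101 × 7.98) = 0.431 / 1.806 = 0.2387.
ΔS = 970 − 27.0 = 943.0 mg/L, so the substrate removal rate is 142 × 943.0/1000 = 133.9 kg BOD_L/d.
Net sludge production P_X = 0.2387 × 133.9 = 31.96 kg VSS/d.
R_O = Q·ΔS − 1.42 P_X = 133.9 − 45.38 = 88.53 kg O₂/d.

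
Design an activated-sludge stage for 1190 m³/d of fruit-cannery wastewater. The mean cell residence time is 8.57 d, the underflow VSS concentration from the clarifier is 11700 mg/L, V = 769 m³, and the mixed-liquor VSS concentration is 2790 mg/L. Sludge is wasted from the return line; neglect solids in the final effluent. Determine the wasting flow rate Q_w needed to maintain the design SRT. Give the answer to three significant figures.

Q_w = (V·X)/(θ_c X_r) = 769.0 × 2790 / (8.57 × 11700) = 21.40 m³/d.

Q_w ≈ 21.4 m³/d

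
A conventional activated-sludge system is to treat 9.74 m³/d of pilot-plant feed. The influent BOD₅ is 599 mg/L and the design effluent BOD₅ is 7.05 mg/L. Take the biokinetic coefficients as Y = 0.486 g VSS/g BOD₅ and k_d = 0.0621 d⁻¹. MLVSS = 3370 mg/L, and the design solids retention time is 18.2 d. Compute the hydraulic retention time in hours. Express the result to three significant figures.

Steady-state biomass mass balance: V·X·(1 + k_d·θ_c) = Y·Q·(S₀ − S)·θ_c, so V = 0.486 × 9.74 × (599 − 7.05) × 18.2 / [3370 × (1 + 0.0621 × 18.2)] = 5.1×10^4 / 7179 = 7.104 m³.
HRT = V/Q = 7.104 m³ / 9.74 m³·d⁻¹ = 0.7294 d × 24 = 17.50 h.

τ ≈ 17.5 h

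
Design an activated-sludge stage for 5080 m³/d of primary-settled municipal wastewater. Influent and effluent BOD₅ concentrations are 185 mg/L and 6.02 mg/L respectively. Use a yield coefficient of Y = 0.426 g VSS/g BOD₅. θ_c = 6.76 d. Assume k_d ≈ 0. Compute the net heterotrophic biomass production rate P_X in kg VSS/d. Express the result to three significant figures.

No decay correction is needed, so Y_obs = Y = 0.426.
Q·(S₀ − S) = 5080 × (185 − 6.02) × 10⁻³ = 909.2 kg/d removed.
Net biomass production P_X = Y_obs × Q·(S₀ − S) = 0.4260 × 909.2 = 387.3 kg VSS/d.

P_X ≈ 387 kg VSS/d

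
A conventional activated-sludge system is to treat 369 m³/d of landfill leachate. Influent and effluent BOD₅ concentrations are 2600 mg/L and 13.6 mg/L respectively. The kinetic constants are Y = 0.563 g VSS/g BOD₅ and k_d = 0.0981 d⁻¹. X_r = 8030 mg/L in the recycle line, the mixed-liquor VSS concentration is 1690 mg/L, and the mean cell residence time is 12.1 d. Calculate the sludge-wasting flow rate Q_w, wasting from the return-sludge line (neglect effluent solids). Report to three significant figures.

From the SRT design equation V = Y Q (S₀−S) θ_c / [X (1 + k_d θ_c)] = 0.563 × 369 × (2600 − 13.6) × 12.1 / [1690 × (1 + 0.0981 × 12.1)] = 6.5×10^6 / 3696 = 1759 m³.
Q_w = (V·X)/(θ_c X_r) = 1759 × 1690 / (12.1 × 8030) = 30.60 m³/d.

Q_w ≈ 30.6 m³/d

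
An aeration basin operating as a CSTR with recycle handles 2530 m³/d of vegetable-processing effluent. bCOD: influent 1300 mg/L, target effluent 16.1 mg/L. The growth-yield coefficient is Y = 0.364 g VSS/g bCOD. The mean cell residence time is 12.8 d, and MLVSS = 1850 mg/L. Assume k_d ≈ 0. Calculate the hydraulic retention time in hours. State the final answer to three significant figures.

Biomass mass balance (decay neglected): V·X = Y·Q·(S₀ − S)·θ_c, so V = 0.364 × 2530 × (1300 − 16.1) × 12.8 / 1850 = 8181 m³.
τ = V/Q = 8181/2530 = 3.233 d, or 77.60 h.

τ ≈ 77.6 h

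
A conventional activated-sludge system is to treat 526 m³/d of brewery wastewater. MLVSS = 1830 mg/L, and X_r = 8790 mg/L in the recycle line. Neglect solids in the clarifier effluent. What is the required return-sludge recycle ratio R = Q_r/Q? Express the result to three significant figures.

R = Q_r/Q = X/(X_r − X) = 1830 / (8790 − 1830) = 0.2629.

R ≈ 0.263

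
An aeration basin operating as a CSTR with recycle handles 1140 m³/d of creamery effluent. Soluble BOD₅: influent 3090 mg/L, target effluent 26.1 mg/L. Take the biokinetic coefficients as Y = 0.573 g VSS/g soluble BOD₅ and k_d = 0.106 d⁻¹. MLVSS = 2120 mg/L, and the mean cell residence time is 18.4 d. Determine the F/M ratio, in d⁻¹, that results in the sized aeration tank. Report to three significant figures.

Rearranging the biomass balance for a CMAS with decay, V = Y·Q·ΔS·θ_c / [X·(1+k_d θ_c)] = 0.573 × 1140 × (3090 − 26.1) × 18.4 / [2120 × (1 + 0.106 × 18.4)] = 3.68×10^7 / 6255 = 5888 m³.
Food-to-microorganism ratio F/M = Q S₀ / (V X) = 1140 × 3090 / (5888 × 2120) = 0.2822 d⁻¹.

F/M ≈ 0.282 d⁻¹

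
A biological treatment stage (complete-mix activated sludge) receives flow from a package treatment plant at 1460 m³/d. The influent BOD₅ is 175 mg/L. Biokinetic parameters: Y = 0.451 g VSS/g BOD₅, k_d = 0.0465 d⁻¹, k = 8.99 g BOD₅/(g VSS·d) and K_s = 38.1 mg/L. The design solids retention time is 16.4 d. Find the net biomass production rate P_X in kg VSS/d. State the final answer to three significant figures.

For a completely mixed reactor with recycle the Lawrence–McCarty relation gives S = K_s·(1 + k_d·θ_c) / [θ_c·(Y·k − k_d) − 1] = 38.1 × (1 + 0.0465 × 16.4) / [16.4 × (0.451 × 8.99 − 0.0465) − 1] = 67.16 / 64.73 = 1.037 mg/L.
Observed yield with endogenous decay: Y_obs = Y / (1 + k_d·θ_c) = 0.451 / (1 + 0.0465 × 16.4) = 0.451 / 1.763 = 0.2559 g VSS/g BOD₅.
Mass of BOD₅ removed per day: Q(S₀ − S) = 1460 × 174.0 g/m³ = 254.0 kg/d.
P_X = Y_obs · Q(S₀ − S) = 0.2559 × 254.0 = 64.99 kg VSS/d.

P_X ≈ 65.0 kg VSS/d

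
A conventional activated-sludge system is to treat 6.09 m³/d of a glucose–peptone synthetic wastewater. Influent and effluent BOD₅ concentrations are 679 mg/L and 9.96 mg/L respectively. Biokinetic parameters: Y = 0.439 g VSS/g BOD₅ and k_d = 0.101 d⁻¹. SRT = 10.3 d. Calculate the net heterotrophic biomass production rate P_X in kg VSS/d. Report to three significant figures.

Y_obs = Y / (1 + k_d θ_c) = 0.439 / (1 + 0.101 × 10.3) = 0.439 / 2.040 = 0.2152.
Substrate removed = Q·(S₀ − S) = 6.09 m³/d × (679 − 9.96) g/m³ = 4.07×10^3 g/d = 4.074 kg/d.
So the net sludge growth is P_X = 0.2152 × 4.074 = 0.8767 kg VSS/d.

P_X ≈ 0.877 kg VSS/d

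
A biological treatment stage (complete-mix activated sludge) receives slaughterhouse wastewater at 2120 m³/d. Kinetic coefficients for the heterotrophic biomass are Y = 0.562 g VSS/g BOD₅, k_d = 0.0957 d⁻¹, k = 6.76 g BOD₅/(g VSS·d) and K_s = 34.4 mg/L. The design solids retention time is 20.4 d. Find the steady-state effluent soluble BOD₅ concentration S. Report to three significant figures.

From the Monod/SRT balance for a CMAS, S = K_s·(1+k_d θ_c)/[θ_c·(Y k − k_d) − 1] = 34.4 × (1 + 0.0957 × 20.4) / [20.4 × (0.562 × 6.76 − 0.0957) − 1] = 101.6 / 74.55 = 1.362 mg/L.

S ≈ 1.36 mg/L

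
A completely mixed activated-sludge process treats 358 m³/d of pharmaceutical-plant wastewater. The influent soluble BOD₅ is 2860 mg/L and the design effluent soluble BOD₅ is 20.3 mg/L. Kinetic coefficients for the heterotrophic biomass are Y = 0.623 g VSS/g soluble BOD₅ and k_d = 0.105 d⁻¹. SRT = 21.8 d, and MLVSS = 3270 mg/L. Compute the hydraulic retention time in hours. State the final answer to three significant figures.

Steady-state biomass mass balance: V·X·(1 + k_d·θ_c) = Y·Q·(S₀ − S)·θ_c, so V = 0.623 × 358 × (2860 − 20.3) × 21.8 / [3270 × (1 + 0.105 × 21.8)] = 1.38×10^7 / 10755 = 1284 m³.
Hydraulic retention time τ = V/Q = 1284 / 358 = 3.586 d = 86.06 h.

τ ≈ 86.1 h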